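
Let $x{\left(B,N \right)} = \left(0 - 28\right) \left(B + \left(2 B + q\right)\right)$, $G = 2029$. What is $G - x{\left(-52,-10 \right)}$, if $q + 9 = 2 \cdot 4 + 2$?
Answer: $-2311$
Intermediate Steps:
$q = 1$ ($q = -9 + \left(2 \cdot 4 + 2\right) = -9 + \left(8 + 2\right) = -9 + 10 = 1$)
$x{\left(B,N \right)} = -28 - 84 B$ ($x{\left(B,N \right)} = \left(0 - 28\right) \left(B + \left(2 B + 1\right)\right) = - 28 \left(B + \left(1 + 2 B\right)\right) = - 28 \left(1 + 3 B\right) = -28 - 84 B$)
$G - x{\left(-52,-10 \right)} = 2029 - \left(-28 - -4368\right) = 2029 - \left(-28 + 4368\right) = 2029 - 4340 = -2311$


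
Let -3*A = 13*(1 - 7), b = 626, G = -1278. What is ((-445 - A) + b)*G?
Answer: -198090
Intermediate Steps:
A = 26 (A = -13*(1 - 7)/3 = -13*(-6)/3 = -1/3*(-78) = 26)
((-445 - A) + b)*G = ((-445 - 1*26) + 626)*(-1278) = ((-445 - 26) + 626)*(-1278) = (-471 + 626)*(-1278) = 155*(-1278) = -198090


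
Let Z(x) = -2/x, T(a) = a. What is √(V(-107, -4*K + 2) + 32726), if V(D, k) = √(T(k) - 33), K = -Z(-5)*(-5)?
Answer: √(32726 + I*√39) ≈ 180.9 + 0.017*I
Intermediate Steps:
K = 2 (K = -(-2)/(-5)*(-5) = -(-2)*(-1)/5*(-5) = -1*⅖*(-5) = -⅖*(-5) = 2)
V(D, k) = √(-33 + k) (V(D, k) = √(k - 33) = √(-33 + k))
√(V(-107, -4*K + 2) + 32726) = √(√(-33 + (-4*2 + 2)) + 32726) = √(√(-33 + (-8 + 2)) + 32726) = √(√(-33 - 6) + 32726) = √(√(-39) + 32726) = √(I*√39 + 32726) = √(32726 + I*√39)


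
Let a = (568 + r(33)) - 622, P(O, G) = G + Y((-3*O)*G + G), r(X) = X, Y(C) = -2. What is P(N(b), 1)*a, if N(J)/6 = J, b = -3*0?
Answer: 21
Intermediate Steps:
b = 0
N(J) = 6*J
P(O, G) = -2 + G (P(O, G) = G - 2 = -2 + G)
a = -21 (a = (568 + 33) - 622 = 601 - 622 = -21)
P(N(b), 1)*a = (-2 + 1)*(-21) = -1*(-21) = 21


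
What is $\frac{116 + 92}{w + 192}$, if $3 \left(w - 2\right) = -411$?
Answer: $\frac{208}{57} \approx 3.6491$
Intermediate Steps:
$w = -135$ ($w = 2 + \frac{1}{3} \left(-411\right) = 2 - 137 = -135$)
$\frac{116 + 92}{w + 192} = \frac{116 + 92}{-135 + 192} = \frac{208}{57}$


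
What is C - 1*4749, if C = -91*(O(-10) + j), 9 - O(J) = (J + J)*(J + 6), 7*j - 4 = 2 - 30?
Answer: 2024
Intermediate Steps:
j = -24/7 (j = 4/7 + (2 - 30)/7 = 4/7 + (1/7)*(-28) = 4/7 - 4 = -24/7 ≈ -3.4286)
O(J) = 9 - 2*J*(6 + J) (O(J) = 9 - (J + J)*(J + 6) = 9 - 2*J*(6 + J))
C = 6773 (C = -91*((9 - 12*(-10) - 2*(-10)**2) - 24/7) = -91*((9 + 120 - 2*100) - 24/7) = -91*((9 + 120 - 200) - 24/7) = -91*(-71 - 24/7) = -91*(-521/7) = 6773)
C - 1*4749 = 6773 - 1*4749 = 6773 - 4749 = 2024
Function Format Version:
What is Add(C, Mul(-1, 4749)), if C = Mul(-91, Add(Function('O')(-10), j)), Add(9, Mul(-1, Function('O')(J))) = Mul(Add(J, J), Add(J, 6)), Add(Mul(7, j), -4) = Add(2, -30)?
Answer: 2024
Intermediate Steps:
j = Rational(-24, 7) (j = Add(Rational(4, 7), Mul(Rational(1, 7), Add(2, -30))) = Add(Rational(4, 7), Mul(Rational(1, 7), -28)) = Add(Rational(4, 7), -4) = Rational(-24, 7) ≈ -3.4286)
Function('O')(J) = Add(9, Mul(-2, J, Add(6, J))) (Function('O')(J) = Add(9, Mul(-1, Mul(Add(J, J), Add(J, 6)))) = Add(9, Mul(-1, Mul(Mul(2, J), Add(6, J)))) = Add(9, Mul(-1, Mul(2, J, Add(6, J)))) = Add(9, Mul(-2, J, Add(6, J))))
C = 6773 (C = Mul(-91, Add(Add(9, Mul(-12, -10), Mul(-2, Pow(-10, 2))), Rational(-24, 7))) = Mul(-91, Add(Add(9, 120, Mul(-2, 100)), Rational(-24, 7))) = Mul(-91, Add(Add(9, 120, -200), Rational(-24, 7))) = Mul(-91, Add(-71, Rational(-24, 7))) = Mul(-91, Rational(-521, 7)) = 6773)
Add(C, Mul(-1, 4749)) = Add(6773, Mul(-1, 4749)) = Add(6773, -4749) = 2024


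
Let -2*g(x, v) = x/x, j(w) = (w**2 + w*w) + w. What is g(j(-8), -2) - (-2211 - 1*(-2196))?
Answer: 29/2 ≈ 14.500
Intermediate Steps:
j(w) = w + 2*w**2 (j(w) = (w**2 + w**2) + w = 2*w**2 + w = w + 2*w**2)
g(x, v) = -1/2 (g(x, v) = -x/(2*x) = -1/2*1 = -1/2)
g(j(-8), -2) - (-2211 - 1*(-2196)) = -1/2 - (-2211 - 1*(-2196)) = -1/2 - (-2211 + 2196) = -1/2 - 1*(-15) = -1/2 + 15 = 29/2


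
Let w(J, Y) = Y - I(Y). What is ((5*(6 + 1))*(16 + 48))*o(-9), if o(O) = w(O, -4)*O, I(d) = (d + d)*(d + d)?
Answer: 1370880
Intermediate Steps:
I(d) = 4*d² (I(d) = (2*d)*(2*d) = 4*d²)
w(J, Y) = Y - 4*Y²
o(O) = -68*O (o(O) = (-4*(1 - 4*(-4)))*O = (-4*(1 + 16))*O = (-4*17)*O = -68*O)
((5*(6 + 1))*(16 + 48))*o(-9) = ((5*(6 + 1))*(16 + 48))*(-68*(-9)) = ((5*7)*64)*612 = (35*64)*612 = 2240*612 = 1370880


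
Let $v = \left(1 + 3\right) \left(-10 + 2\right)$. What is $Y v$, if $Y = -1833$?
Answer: $58656$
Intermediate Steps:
$v = -32$ ($v = 4 \left(-8\right) = -32$)
$Y v = \left(-1833\right) \left(-32\right) = 58656$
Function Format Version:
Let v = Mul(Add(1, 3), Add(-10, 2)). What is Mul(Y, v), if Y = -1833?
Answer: 58656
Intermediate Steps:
v = -32 (v = Mul(4, -8) = -32)
Mul(Y, v) = Mul(-1833, -32) = 58656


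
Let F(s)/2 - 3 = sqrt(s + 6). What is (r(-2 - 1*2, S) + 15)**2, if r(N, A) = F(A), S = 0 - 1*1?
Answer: 461 + 84*sqrt(5) ≈ 648.83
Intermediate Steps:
F(s) = 6 + 2*sqrt(6 + s) (F(s) = 6 + 2*sqrt(s + 6) = 6 + 2*sqrt(6 + s))
S = -1 (S = 0 - 1 = -1)
r(N, A) = 6 + 2*sqrt(6 + A)
(r(-2 - 1*2, S) + 15)**2 = ((6 + 2*sqrt(6 - 1)) + 15)**2 = ((6 + 2*sqrt(5)) + 15)**2 = (21 + 2*sqrt(5))**2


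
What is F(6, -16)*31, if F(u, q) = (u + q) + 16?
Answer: 186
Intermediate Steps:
F(u, q) = 16 + q + u (F(u, q) = (q + u) + 16 = 16 + q + u)
F(6, -16)*31 = (16 - 16 + 6)*31 = 6*31 = 186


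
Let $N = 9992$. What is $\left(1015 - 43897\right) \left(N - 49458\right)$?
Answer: $1692381012$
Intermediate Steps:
$\left(1015 - 43897\right) \left(N - 49458\right) = \left(1015 - 43897\right) \left(9992 - 49458\right) = \left(-42882\right) \left(-39466\right) = 1692381012$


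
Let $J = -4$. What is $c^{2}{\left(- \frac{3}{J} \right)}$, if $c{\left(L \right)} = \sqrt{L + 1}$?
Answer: $\frac{7}{4} \approx 1.75$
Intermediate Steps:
$c{\left(L \right)} = \sqrt{1 + L}$
$c^{2}{\left(- \frac{3}{J} \right)} = \left(\sqrt{1 - \frac{3}{-4}}\right)^{2} = \left(\sqrt{1 - - \frac{3}{4}}\right)^{2} = \left(\sqrt{1 + \frac{3}{4}}\right)^{2} = \left(\sqrt{\frac{7}{4}}\right)^{2} = \left(\frac{\sqrt{7}}{2}\right)^{2} = \frac{7}{4}$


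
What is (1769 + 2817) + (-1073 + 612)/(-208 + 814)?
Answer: 2778655/606 ≈ 4585.2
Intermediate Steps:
(1769 + 2817) + (-1073 + 612)/(-208 + 814) = 4586 - 461/606 = 2778655/606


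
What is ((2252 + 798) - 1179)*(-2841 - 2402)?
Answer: -9809653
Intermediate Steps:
((2252 + 798) - 1179)*(-2841 - 2402) = (3050 - 1179)*(-5243) = 1871*(-5243) = -9809653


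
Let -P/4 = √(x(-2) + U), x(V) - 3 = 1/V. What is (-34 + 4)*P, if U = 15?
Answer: 60*√70 ≈ 502.00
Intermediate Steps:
x(V) = 3 + 1/V
P = -2*√70 (P = -4*√((3 + 1/(-2)) + 15) = -4*√((3 - ½) + 15) = -4*√(5/2 + 15) = -2*√70 ≈ -16.733)
(-34 + 4)*P = (-34 + 4)*(-2*√70) = -(-60)*√70 = 60*√70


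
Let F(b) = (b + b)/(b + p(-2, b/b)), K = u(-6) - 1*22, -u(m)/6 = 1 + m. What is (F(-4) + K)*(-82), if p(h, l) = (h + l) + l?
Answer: -820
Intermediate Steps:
u(m) = -6 - 6*m (u(m) = -6*(1 + m) = -6 - 6*m)
p(h, l) = h + 2*l
K = 8 (K = (-6 - 6*(-6)) - 1*22 = (-6 + 36) - 22 = 30 - 22 = 8)
F(b) = 2 (F(b) = (b + b)/(b + (-2 + 2*(b/b))) = (2*b)/(b + (-2 + 2*1)) = (2*b)/(b + (-2 + 2)) = (2*b)/(b + 0) = (2*b)/b = 2)
(F(-4) + K)*(-82) = (2 + 8)*(-82) = 10*(-82) = -820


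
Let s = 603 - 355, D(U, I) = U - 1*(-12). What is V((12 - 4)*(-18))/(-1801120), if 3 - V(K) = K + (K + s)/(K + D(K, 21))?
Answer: -10169/124277280 ≈ -8.1825e-5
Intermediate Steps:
D(U, I) = 12 + U (D(U, I) = U + 12 = 12 + U)
s = 248
V(K) = 3 - K - (248 + K)/(12 + 2*K) (V(K) = 3 - (K + (K + 248)/(K + (12 + K))) = 3 - (K + (248 + K)/(12 + 2*K)) = 3 + (-K - (248 + K)/(12 + 2*K)) = 3 - K - (248 + K)/(12 + 2*K))
V((12 - 4)*(-18))/(-1801120) = ((-106 - ((12 - 4)*(-18))² - 7*(12 - 4)*(-18)/2)/(6 + (12 - 4)*(-18)))/(-1801120) = ((-106 - (8*(-18))² - 28*(-18))/(6 + 8*(-18)))*(-1/1801120) = ((-106 - 1*(-144)² - 7/2*(-144))/(6 - 144))*(-1/1801120) = ((-106 - 1*20736 + 504)/(-138))*(-1/1801120) = -(-106 - 20736 + 504)/138*(-1/1801120) = -1/138*(-20338)*(-1/1801120) = (10169/69)*(-1/1801120) = -10169/124277280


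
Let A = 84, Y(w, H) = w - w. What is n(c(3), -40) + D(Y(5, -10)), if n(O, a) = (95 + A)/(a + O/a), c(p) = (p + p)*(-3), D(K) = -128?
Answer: -104828/791 ≈ -132.53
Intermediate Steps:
Y(w, H) = 0
c(p) = -6*p (c(p) = (2*p)*(-3) = -6*p)
n(O, a) = 179/(a + O/a) (n(O, a) = (95 + 84)/(a + O/a) = 179/(a + O/a))
n(c(3), -40) + D(Y(5, -10)) = 179*(-40)/(-6*3 + (-40)²) - 128 = 179*(-40)/(-18 + 1600) - 128 = 179*(-40)/1582 - 128 = 179*(-40)*(1/1582) - 128 = -3580/791 - 128 = -104828/791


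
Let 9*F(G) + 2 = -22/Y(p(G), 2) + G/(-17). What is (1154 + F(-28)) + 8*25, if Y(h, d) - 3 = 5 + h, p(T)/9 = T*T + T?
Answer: 705573149/521118 ≈ 1354.0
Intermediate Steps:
p(T) = 9*T + 9*T² (p(T) = 9*(T*T + T) = 9*(T² + T) = 9*(T + T²) = 9*T + 9*T²)
Y(h, d) = 8 + h (Y(h, d) = 3 + (5 + h) = 8 + h)
F(G) = -2/9 - 22/(9*(8 + 9*G*(1 + G))) - G/153 (F(G) = -2/9 + (-22/(8 + 9*G*(1 + G)) + G/(-17))/9 = -2/9 + (-22/(8 + 9*G*(1 + G)) + G*(-1/17))/9 = -2/9 + (-22/(8 + 9*G*(1 + G)) - G/17)/9 = -2/9 + (-22/(9*(8 + 9*G*(1 + G))) - G/153) = -2/9 - 22/(9*(8 + 9*G*(1 + G))) - G/153)
(1154 + F(-28)) + 8*25 = (1154 + (-374 + (-34 - 1*(-28))*(8 + 9*(-28)*(1 - 28)))/(153*(8 + 9*(-28)*(1 - 28)))) + 8*25 = (1154 + (-374 + (-34 + 28)*(8 + 9*(-28)*(-27)))/(153*(8 + 9*(-28)*(-27)))) + 200 = (1154 + (-374 - 6*(8 + 6804))/(153*(8 + 6804))) + 200 = (1154 + (1/153)*(-374 - 6*6812)/6812) + 200 = (1154 + (1/153)*(1/6812)*(-374 - 40872)) + 200 = (1154 + (1/153)*(1/6812)*(-41246)) + 200 = (1154 - 20623/521118) + 200 = 601349549/521118 + 200 = 705573149/521118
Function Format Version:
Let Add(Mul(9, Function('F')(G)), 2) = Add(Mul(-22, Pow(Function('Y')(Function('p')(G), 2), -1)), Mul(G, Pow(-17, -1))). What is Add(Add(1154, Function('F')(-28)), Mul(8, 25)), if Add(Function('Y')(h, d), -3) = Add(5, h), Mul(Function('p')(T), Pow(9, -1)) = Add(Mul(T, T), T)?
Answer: Rational(705573149, 521118) ≈ 1354.0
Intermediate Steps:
Function('p')(T) = Add(Mul(9, T), Mul(9, Pow(T, 2))) (Function('p')(T) = Mul(9, Add(Mul(T, T), T)) = Mul(9, Add(Pow(T, 2), T)) = Mul(9, Add(T, Pow(T, 2))) = Add(Mul(9, T), Mul(9, Pow(T, 2))))
Function('Y')(h, d) = Add(8, h) (Function('Y')(h, d) = Add(3, Add(5, h)) = Add(8, h))
Function('F')(G) = Add(Rational(-2, 9), Mul(Rational(-22, 9), Pow(Add(8, Mul(9, G, Add(1, G))), -1)), Mul(Rational(-1, 153), G)) (Function('F')(G) = Add(Rational(-2, 9), Mul(Rational(1, 9), Add(Mul(-22, Pow(Add(8, Mul(9, G, Add(1, G))), -1)), Mul(G, Pow(-17, -1))))) = Add(Rational(-2, 9), Mul(Rational(1, 9), Add(Mul(-22, Pow(Add(8, Mul(9, G, Add(1, G))), -1)), Mul(G, Rational(-1, 17))))) = Add(Rational(-2, 9), Mul(Rational(1, 9), Add(Mul(-22, Pow(Add(8, Mul(9, G, Add(1, G))), -1)), Mul(Rational(-1, 17), G)))) = Add(Rational(-2, 9), Add(Mul(Rational(-22, 9), Pow(Add(8, Mul(9, G, Add(1, G))), -1)), Mul(Rational(-1, 153), G))) = Add(Rational(-2, 9), Mul(Rational(-22, 9), Pow(Add(8, Mul(9, G, Add(1, G))), -1)), Mul(Rational(-1, 153), G)))
Add(Add(1154, Function('F')(-28)), Mul(8, 25)) = Add(Add(1154, Mul(Rational(1, 153), Pow(Add(8, Mul(9, -28, Add(1, -28))), -1), Add(-374, Mul(Add(-34, Mul(-1, -28)), Add(8, Mul(9, -28, Add(1, -28))))))), Mul(8, 25)) = Add(Add(1154, Mul(Rational(1, 153), Pow(Add(8, Mul(9, -28, -27)), -1), Add(-374, Mul(Add(-34, 28), Add(8, Mul(9, -28, -27)))))), 200) = Add(Add(1154, Mul(Rational(1, 153), Pow(Add(8, 6804), -1), Add(-374, Mul(-6, Add(8, 6804))))), 200) = Add(Add(1154, Mul(Rational(1, 153), Pow(6812, -1), Add(-374, Mul(-6, 6812)))), 200) = Add(Add(1154, Mul(Rational(1, 153), Rational(1, 6812), Add(-374, -40872))), 200) = Add(Add(1154, Mul(Rational(1, 153), Rational(1, 6812), -41246)), 200) = Add(Add(1154, Rational(-20623, 521118)), 200) = Add(Rational(601349549, 521118), 200) = Rational(705573149, 521118)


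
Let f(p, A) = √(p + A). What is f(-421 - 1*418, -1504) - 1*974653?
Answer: -974653 + I*√2343 ≈ -9.7465e+5 + 48.405*I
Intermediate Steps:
f(p, A) = √(A + p)
f(-421 - 1*418, -1504) - 1*974653 = √(-1504 + (-421 - 1*418)) - 1*974653 = √(-1504 + (-421 - 418)) - 974653 = √(-1504 - 839) - 974653 = √(-2343) - 974653 = I*√2343 - 974653 = -974653 + I*√2343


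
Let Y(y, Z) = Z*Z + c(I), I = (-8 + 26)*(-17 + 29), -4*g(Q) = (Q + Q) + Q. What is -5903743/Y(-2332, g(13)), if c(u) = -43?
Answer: -5556464/49 ≈ -1.1340e+5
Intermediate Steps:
g(Q) = -3*Q/4 (g(Q) = -((Q + Q) + Q)/4 = -(2*Q + Q)/4 = -3*Q/4)
I = 216 (I = 18*12 = 216)
Y(y, Z) = -43 + Z² (Y(y, Z) = Z*Z - 43 = Z² - 43 = -43 + Z²)
-5903743/Y(-2332, g(13)) = -5903743/(-43 + (-¾*13)²) = -5903743/(-43 + (-39/4)²) = -5903743/(-43 + 1521/16) = -5903743/833/16 = -5903743*16/833 = -5556464/49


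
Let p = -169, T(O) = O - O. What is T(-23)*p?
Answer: 0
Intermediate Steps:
T(O) = 0
T(-23)*p = 0*(-169) = 0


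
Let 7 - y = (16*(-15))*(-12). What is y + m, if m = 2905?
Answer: 32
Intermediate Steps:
y = -2873 (y = 7 - 16*(-15)*(-12) = 7 - (-240)*(-12) = 7 - 1*2880 = 7 - 2880 = -2873)
y + m = -2873 + 2905 = 32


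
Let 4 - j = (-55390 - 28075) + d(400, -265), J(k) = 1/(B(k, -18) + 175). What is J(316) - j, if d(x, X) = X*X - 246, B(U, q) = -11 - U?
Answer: -2050481/152 ≈ -13490.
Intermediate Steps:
d(x, X) = -246 + X**2 (d(x, X) = X**2 - 246 = -246 + X**2)
J(k) = 1/(164 - k) (J(k) = 1/((-11 - k) + 175) = 1/(164 - k))
j = 13490 (j = 4 - ((-55390 - 28075) + (-246 + (-265)**2)) = 4 - (-83465 + (-246 + 70225)) = 4 - (-83465 + 69979) = 4 - 1*(-13486) = 4 + 13486 = 13490)
J(316) - j = -1/(-164 + 316) - 1*13490 = -1/152 - 13490 = -2050481/152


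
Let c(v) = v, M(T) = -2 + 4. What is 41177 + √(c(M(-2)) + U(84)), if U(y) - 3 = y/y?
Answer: 41177 + √6 ≈ 41179.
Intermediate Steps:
M(T) = 2
U(y) = 4 (U(y) = 3 + y/y = 3 + 1 = 4)
41177 + √(c(M(-2)) + U(84)) = 41177 + √(2 + 4) = 41177 + √6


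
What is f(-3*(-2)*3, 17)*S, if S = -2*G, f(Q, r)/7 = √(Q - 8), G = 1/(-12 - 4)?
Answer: 7*√10/8 ≈ 2.7670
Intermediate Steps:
G = -1/16 (G = 1/(-16) = -1/16 ≈ -0.062500)
f(Q, r) = 7*√(-8 + Q) (f(Q, r) = 7*√(Q - 8) = 7*√(-8 + Q))
S = ⅛ (S = -2*(-1/16) = ⅛ ≈ 0.12500)
f(-3*(-2)*3, 17)*S = (7*√(-8 - 3*(-2)*3))*(⅛) = (7*√(-8 + 6*3))*(⅛) = (7*√(-8 + 18))*(⅛) = (7*√10)*(⅛) = 7*√10/8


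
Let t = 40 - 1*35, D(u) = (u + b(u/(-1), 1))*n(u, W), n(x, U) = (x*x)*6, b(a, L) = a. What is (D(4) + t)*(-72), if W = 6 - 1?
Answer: -360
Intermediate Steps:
W = 5
n(x, U) = 6*x² (n(x, U) = x²*6 = 6*x²)
D(u) = 0 (D(u) = (u + u/(-1))*(6*u²) = (u + u*(-1))*(6*u²) = (u - u)*(6*u²) = 0*(6*u²) = 0)
t = 5 (t = 40 - 35 = 5)
(D(4) + t)*(-72) = (0 + 5)*(-72) = 5*(-72) = -360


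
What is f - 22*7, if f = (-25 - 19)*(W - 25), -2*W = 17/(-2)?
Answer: 759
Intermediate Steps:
W = 17/4 (W = -17/(2*(-2)) = -17*(-1)/(2*2) = -½*(-17/2) = 17/4 ≈ 4.2500)
f = 913 (f = (-25 - 19)*(17/4 - 25) = -44*(-83/4) = 913)
f - 22*7 = 913 - 22*7 = 913 - 154 = 759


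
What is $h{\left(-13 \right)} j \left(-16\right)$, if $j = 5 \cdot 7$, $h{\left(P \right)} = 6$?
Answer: $-3360$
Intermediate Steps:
$j = 35$
$h{\left(-13 \right)} j \left(-16\right) = 6 \cdot 35 \left(-16\right) = 210 \left(-16\right) = -3360$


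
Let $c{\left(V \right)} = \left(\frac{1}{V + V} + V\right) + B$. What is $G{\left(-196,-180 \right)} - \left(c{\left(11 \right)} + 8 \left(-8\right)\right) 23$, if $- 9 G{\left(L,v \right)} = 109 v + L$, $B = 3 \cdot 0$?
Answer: $\frac{677107}{198} \approx 3419.7$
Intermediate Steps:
$B = 0$
$G{\left(L,v \right)} = - \frac{109 v}{9} - \frac{L}{9}$ ($G{\left(L,v \right)} = - \frac{109 v + L}{9} = - \frac{L + 109 v}{9} = - \frac{109 v}{9} - \frac{L}{9}$)
$c{\left(V \right)} = V + \frac{1}{2 V}$ ($c{\left(V \right)} = \left(\frac{1}{V + V} + V\right) + 0 = \left(\frac{1}{2 V} + V\right) + 0 = \left(V + \frac{1}{2 V}\right) + 0 = V + \frac{1}{2 V}$)
$G{\left(-196,-180 \right)} - \left(c{\left(11 \right)} + 8 \left(-8\right)\right) 23 = \left(\left(- \frac{109}{9}\right) \left(-180\right) - - \frac{196}{9}\right) - \left(\left(11 + \frac{1}{2 \cdot 11}\right) + 8 \left(-8\right)\right) 23 = \left(2180 + \frac{196}{9}\right) - \left(\left(11 + \frac{1}{2} \cdot \frac{1}{11}\right) - 64\right) 23 = \frac{19816}{9} - \left(\left(11 + \frac{1}{22}\right) - 64\right) 23 = \frac{19816}{9} - \left(\frac{243}{22} - 64\right) 23 = \frac{19816}{9} - \left(- \frac{1165}{22}\right) 23 = \frac{19816}{9} - - \frac{26795}{22} = \frac{19816}{9} + \frac{26795}{22} = \frac{677107}{198}$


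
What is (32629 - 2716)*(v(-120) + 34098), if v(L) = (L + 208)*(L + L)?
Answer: 388210914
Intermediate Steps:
v(L) = 2*L*(208 + L) (v(L) = (208 + L)*(2*L) = 2*L*(208 + L))
(32629 - 2716)*(v(-120) + 34098) = (32629 - 2716)*(2*(-120)*(208 - 120) + 34098) = 29913*(2*(-120)*88 + 34098) = 29913*(-21120 + 34098) = 29913*12978 = 388210914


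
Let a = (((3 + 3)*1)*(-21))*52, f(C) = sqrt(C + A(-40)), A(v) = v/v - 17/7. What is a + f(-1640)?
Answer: -6552 + I*sqrt(80430)/7 ≈ -6552.0 + 40.515*I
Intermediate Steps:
A(v) = -10/7 (A(v) = 1 - 17*1/7 = 1 - 17/7 = -10/7)
f(C) = sqrt(-10/7 + C) (f(C) = sqrt(C - 10/7) = sqrt(-10/7 + C))
a = -6552 (a = ((6*1)*(-21))*52 = (6*(-21))*52 = -126*52 = -6552)
a + f(-1640) = -6552 + sqrt(-70 + 49*(-1640))/7 = -6552 + sqrt(-70 - 80360)/7 = -6552 + sqrt(-80430)/7 = -6552 + (I*sqrt(80430))/7 = -6552 + I*sqrt(80430)/7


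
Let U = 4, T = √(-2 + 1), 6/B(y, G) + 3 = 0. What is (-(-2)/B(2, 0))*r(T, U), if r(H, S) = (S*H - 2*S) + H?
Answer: 8 - 5*I ≈ 8.0 - 5.0*I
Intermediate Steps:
B(y, G) = -2 (B(y, G) = 6/(-3 + 0) = 6/(-3) = 6*(-⅓) = -2)
T = I (T = √(-1) = I ≈ 1.0*I)
r(H, S) = H - 2*S + H*S (r(H, S) = (H*S - 2*S) + H = (-2*S + H*S) + H = H - 2*S + H*S)
(-(-2)/B(2, 0))*r(T, U) = (-(-2)/(-2))*(I - 2*4 + I*4) = (-(-2)*(-1)/2)*(I - 8 + 4*I) = (-2*½)*(-8 + 5*I) = -(-8 + 5*I) = 8 - 5*I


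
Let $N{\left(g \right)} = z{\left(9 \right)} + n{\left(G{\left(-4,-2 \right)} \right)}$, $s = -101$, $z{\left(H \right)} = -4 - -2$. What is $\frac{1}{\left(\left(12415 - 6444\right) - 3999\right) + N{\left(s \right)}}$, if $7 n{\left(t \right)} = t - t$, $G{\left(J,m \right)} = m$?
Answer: $\frac{1}{1970} \approx 0.00050761$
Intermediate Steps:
$z{\left(H \right)} = -2$ ($z{\left(H \right)} = -4 + 2 = -2$)
$n{\left(t \right)} = 0$ ($n{\left(t \right)} = \frac{t - t}{7} = \frac{1}{7} \cdot 0 = 0$)
$N{\left(g \right)} = -2$ ($N{\left(g \right)} = -2 + 0 = -2$)
$\frac{1}{\left(\left(12415 - 6444\right) - 3999\right) + N{\left(s \right)}} = \frac{1}{\left(\left(12415 - 6444\right) - 3999\right) - 2} = \frac{1}{\left(5971 - 3999\right) - 2} = \frac{1}{1972 - 2} = \frac{1}{1970}$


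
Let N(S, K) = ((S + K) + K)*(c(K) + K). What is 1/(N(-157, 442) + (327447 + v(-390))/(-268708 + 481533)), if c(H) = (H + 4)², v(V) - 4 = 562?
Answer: 212825/30845422664463 ≈ 6.8997e-9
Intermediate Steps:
v(V) = 566 (v(V) = 4 + 562 = 566)
c(H) = (4 + H)²
N(S, K) = (K + (4 + K)²)*(S + 2*K) (N(S, K) = ((S + K) + K)*((4 + K)² + K) = ((K + S) + K)*(K + (4 + K)²) = (S + 2*K)*(K + (4 + K)²) = (K + (4 + K)²)*(S + 2*K))
1/(N(-157, 442) + (327447 + v(-390))/(-268708 + 481533)) = 1/((2*442² + 442*(-157) - 157*(4 + 442)² + 2*442*(4 + 442)²) + (327447 + 566)/(-268708 + 481533)) = 1/((2*195364 - 69394 - 157*446² + 2*442*446²) + 328013/212825) = 1/((390728 - 69394 - 157*198916 + 2*442*198916) + 328013*(1/212825)) = 1/((390728 - 69394 - 31229812 + 175841744) + 328013/212825) = 1/(144933266 + 328013/212825) = 1/(30845422664463/212825) = 212825/30845422664463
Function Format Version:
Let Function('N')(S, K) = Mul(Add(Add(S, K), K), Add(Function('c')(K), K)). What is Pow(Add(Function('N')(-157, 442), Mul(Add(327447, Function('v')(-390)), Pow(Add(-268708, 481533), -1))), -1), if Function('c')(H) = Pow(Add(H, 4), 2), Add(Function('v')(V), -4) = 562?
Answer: Rational(212825, 30845422664463) ≈ 6.8997e-9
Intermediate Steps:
Function('v')(V) = 566 (Function('v')(V) = Add(4, 562) = 566)
Function('c')(H) = Pow(Add(4, H), 2)
Function('N')(S, K) = Mul(Add(K, Pow(Add(4, K), 2)), Add(S, Mul(2, K))) (Function('N')(S, K) = Mul(Add(Add(S, K), K), Add(Pow(Add(4, K), 2), K)) = Mul(Add(Add(K, S), K), Add(K, Pow(Add(4, K), 2))) = Mul(Add(S, Mul(2, K)), Add(K, Pow(Add(4, K), 2))) = Mul(Add(K, Pow(Add(4, K), 2)), Add(S, Mul(2, K))))
Pow(Add(Function('N')(-157, 442), Mul(Add(327447, Function('v')(-390)), Pow(Add(-268708, 481533), -1))), -1) = Pow(Add(Add(Mul(2, Pow(442, 2)), Mul(442, -157), Mul(-157, Pow(Add(4, 442), 2)), Mul(2, 442, Pow(Add(4, 442), 2))), Mul(Add(327447, 566), Pow(Add(-268708, 481533), -1))), -1) = Pow(Add(Add(Mul(2, 195364), -69394, Mul(-157, Pow(446, 2)), Mul(2, 442, Pow(446, 2))), Mul(328013, Pow(212825, -1))), -1) = Pow(Add(Add(390728, -69394, Mul(-157, 198916), Mul(2, 442, 198916)), Mul(328013, Rational(1, 212825))), -1) = Pow(Add(Add(390728, -69394, -31229812, 175841744), Rational(328013, 212825)), -1) = Pow(Add(144933266, Rational(328013, 212825)), -1) = Pow(Rational(30845422664463, 212825), -1) = Rational(212825, 30845422664463)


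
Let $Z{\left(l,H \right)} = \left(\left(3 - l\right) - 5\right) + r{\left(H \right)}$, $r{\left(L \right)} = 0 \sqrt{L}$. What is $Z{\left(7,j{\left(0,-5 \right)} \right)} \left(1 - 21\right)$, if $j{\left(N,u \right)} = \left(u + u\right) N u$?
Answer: $180$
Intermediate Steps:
$r{\left(L \right)} = 0$
$j{\left(N,u \right)} = 2 N u^{2}$ ($j{\left(N,u \right)} = 2 u N u = 2 N u^{2}$)
$Z{\left(l,H \right)} = -2 - l$ ($Z{\left(l,H \right)} = \left(\left(3 - l\right) - 5\right) + 0 = \left(-2 - l\right) + 0 = -2 - l$)
$Z{\left(7,j{\left(0,-5 \right)} \right)} \left(1 - 21\right) = \left(-2 - 7\right) \left(1 - 21\right) = \left(-2 - 7\right) \left(-20\right) = \left(-9\right) \left(-20\right) = 180$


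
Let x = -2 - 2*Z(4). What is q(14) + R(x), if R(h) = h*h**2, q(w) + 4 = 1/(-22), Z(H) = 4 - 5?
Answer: -89/22 ≈ -4.0455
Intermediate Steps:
Z(H) = -1
q(w) = -89/22 (q(w) = -4 + 1/(-22) = -4 - 1/22 = -89/22)
x = 0 (x = -2 - 2*(-1) = -2 + 2 = 0)
R(h) = h**3
q(14) + R(x) = -89/22 + 0**3 = -89/22 + 0 = -89/22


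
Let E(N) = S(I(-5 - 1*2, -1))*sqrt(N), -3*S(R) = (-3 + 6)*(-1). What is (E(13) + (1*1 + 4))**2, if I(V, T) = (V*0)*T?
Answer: (5 + sqrt(13))**2 ≈ 74.056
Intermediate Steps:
I(V, T) = 0 (I(V, T) = 0*T = 0)
S(R) = 1 (S(R) = -(-3 + 6)*(-1)/3 = -(-1) = -1/3*(-3) = 1)
E(N) = sqrt(N) (E(N) = 1*sqrt(N) = sqrt(N))
(E(13) + (1*1 + 4))**2 = (sqrt(13) + (1*1 + 4))**2 = (sqrt(13) + (1 + 4))**2 = (sqrt(13) + 5)**2 = (5 + sqrt(13))**2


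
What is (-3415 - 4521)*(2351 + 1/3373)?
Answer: -62931876864/3373 ≈ -1.8658e+7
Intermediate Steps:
(-3415 - 4521)*(2351 + 1/3373) = -7936*(2351 + 1/3373) = -7936*7929924/3373 = -62931876864/3373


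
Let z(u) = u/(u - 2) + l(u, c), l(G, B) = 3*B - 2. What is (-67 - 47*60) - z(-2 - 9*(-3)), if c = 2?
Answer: -66518/23 ≈ -2892.1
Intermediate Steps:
l(G, B) = -2 + 3*B
z(u) = 4 + u/(-2 + u) (z(u) = u/(u - 2) + (-2 + 3*2) = u/(-2 + u) + (-2 + 6) = u/(-2 + u) + 4 = 4 + u/(-2 + u))
(-67 - 47*60) - z(-2 - 9*(-3)) = (-67 - 47*60) - (-8 + 5*(-2 - 9*(-3)))/(-2 + (-2 - 9*(-3))) = (-67 - 2820) - (-8 + 5*(-2 - 1*(-27)))/(-2 + (-2 - 1*(-27))) = -2887 - (-8 + 5*(-2 + 27))/(-2 + (-2 + 27)) = -2887 - (-8 + 5*25)/(-2 + 25) = -2887 - (-8 + 125)/23 = -2887 - 117/23 = -66518/23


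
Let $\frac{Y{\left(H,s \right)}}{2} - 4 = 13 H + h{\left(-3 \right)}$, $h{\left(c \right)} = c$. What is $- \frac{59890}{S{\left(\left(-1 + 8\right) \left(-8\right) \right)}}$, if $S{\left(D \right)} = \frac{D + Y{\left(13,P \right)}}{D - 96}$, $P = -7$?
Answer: $\frac{2275820}{71} \approx 32054.0$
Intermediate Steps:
$Y{\left(H,s \right)} = 2 + 26 H$ ($Y{\left(H,s \right)} = 8 + 2 \left(13 H - 3\right) = 8 + 2 \left(-3 + 13 H\right) = 8 + \left(-6 + 26 H\right) = 2 + 26 H$)
$S{\left(D \right)} = \frac{340 + D}{-96 + D}$ ($S{\left(D \right)} = \frac{D + \left(2 + 26 \cdot 13\right)}{D - 96} = \frac{D + \left(2 + 338\right)}{-96 + D} = \frac{D + 340}{-96 + D} = \frac{340 + D}{-96 + D}$)
$- \frac{59890}{S{\left(\left(-1 + 8\right) \left(-8\right) \right)}} = - \frac{59890}{\frac{1}{-96 + \left(-1 + 8\right) \left(-8\right)} \left(340 + \left(-1 + 8\right) \left(-8\right)\right)} = - \frac{59890}{\frac{1}{-96 + 7 \left(-8\right)} \left(340 + 7 \left(-8\right)\right)} = - \frac{59890}{\frac{1}{-96 - 56} \left(340 - 56\right)} = - \frac{59890}{\frac{1}{-152} \cdot 284} = - \frac{59890}{\left(- \frac{1}{152}\right) 284} = - \frac{59890}{- \frac{71}{38}} = \left(-59890\right) \left(- \frac{38}{71}\right) = \frac{2275820}{71}$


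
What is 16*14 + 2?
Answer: 226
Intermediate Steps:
16*14 + 2 = 224 + 2 = 226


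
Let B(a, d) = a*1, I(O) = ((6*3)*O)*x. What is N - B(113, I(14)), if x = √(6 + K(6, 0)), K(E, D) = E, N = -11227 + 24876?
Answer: 13536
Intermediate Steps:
N = 13649
x = 2*√3 (x = √(6 + 6) = √12 = 2*√3 ≈ 3.4641)
I(O) = 36*O*√3 (I(O) = ((6*3)*O)*(2*√3) = (18*O)*(2*√3) = 36*O*√3)
B(a, d) = a
N - B(113, I(14)) = 13649 - 1*113 = 13649 - 113 = 13536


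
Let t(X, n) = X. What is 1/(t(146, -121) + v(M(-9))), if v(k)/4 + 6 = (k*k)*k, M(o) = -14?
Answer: -1/10854 ≈ -9.2132e-5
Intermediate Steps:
v(k) = -24 + 4*k³ (v(k) = -24 + 4*((k*k)*k) = -24 + 4*(k²*k) = -24 + 4*k³)
1/(t(146, -121) + v(M(-9))) = 1/(146 + (-24 + 4*(-14)³)) = 1/(146 + (-24 + 4*(-2744))) = 1/(146 + (-24 - 10976)) = 1/(146 - 11000) = 1/(-10854) = -1/10854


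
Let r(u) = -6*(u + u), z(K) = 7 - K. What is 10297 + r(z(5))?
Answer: 10273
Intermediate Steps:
r(u) = -12*u
10297 + r(z(5)) = 10297 - 12*(7 - 1*5) = 10297 - 12*(7 - 5) = 10297 - 12*2 = 10297 - 24 = 10273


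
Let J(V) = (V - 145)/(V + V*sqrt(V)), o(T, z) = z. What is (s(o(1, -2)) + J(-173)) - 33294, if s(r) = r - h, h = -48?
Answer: (-33248*sqrt(173) + 5751586*I/173)/(sqrt(173) - I) ≈ -33248.0 - 0.13895*I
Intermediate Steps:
s(r) = 48 + r (s(r) = r - 1*(-48) = r + 48 = 48 + r)
J(V) = (-145 + V)/(V + V**(3/2))
(s(o(1, -2)) + J(-173)) - 33294 = ((48 - 2) + (-145 - 173)/(-173 + (-173)**(3/2))) - 33294 = (46 - 318/(-173 - 173*I*sqrt(173))) - 33294 = -33248 - 318/(-173 - 173*I*sqrt(173))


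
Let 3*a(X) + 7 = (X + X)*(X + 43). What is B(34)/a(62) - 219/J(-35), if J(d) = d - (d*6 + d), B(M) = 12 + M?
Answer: -134327/130130 ≈ -1.0323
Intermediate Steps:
a(X) = -7/3 + 2*X*(43 + X)/3 (a(X) = -7/3 + ((X + X)*(X + 43))/3 = -7/3 + ((2*X)*(43 + X))/3 = -7/3 + (2*X*(43 + X))/3 = -7/3 + 2*X*(43 + X)/3)
J(d) = -6*d (J(d) = d - (6*d + d) = d - 7*d = -6*d)
B(34)/a(62) - 219/J(-35) = (12 + 34)/(-7/3 + (⅔)*62² + (86/3)*62) - 219/((-6*(-35))) = 46/(-7/3 + (⅔)*3844 + 5332/3) - 219/210 = 46/(-7/3 + 7688/3 + 5332/3) - 219*1/210 = 46/(13013/3) - 73/70 = 46*(3/13013) - 73/70 = 138/13013 - 73/70 = -134327/130130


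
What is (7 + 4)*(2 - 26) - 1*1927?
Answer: -2191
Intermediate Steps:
(7 + 4)*(2 - 26) - 1*1927 = 11*(-24) - 1927 = -264 - 1927 = -2191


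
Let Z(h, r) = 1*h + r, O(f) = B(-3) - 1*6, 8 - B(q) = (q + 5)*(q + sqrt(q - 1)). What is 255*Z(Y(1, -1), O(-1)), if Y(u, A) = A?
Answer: 1785 - 1020*I ≈ 1785.0 - 1020.0*I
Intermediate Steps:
B(q) = 8 - (5 + q)*(q + sqrt(-1 + q)) (B(q) = 8 - (q + 5)*(q + sqrt(q - 1)) = 8 - (5 + q)*(q + sqrt(-1 + q)))
O(f) = 8 - 4*I (O(f) = (8 - 1*(-3)**2 - 5*(-3) - 5*sqrt(-1 - 3) - 1*(-3)*sqrt(-1 - 3)) - 1*6 = (8 - 1*9 + 15 - 10*I - 1*(-3)*sqrt(-4)) - 6 = (8 - 9 + 15 - 10*I - 1*(-3)*2*I) - 6 = (8 - 9 + 15 - 10*I + 6*I) - 6 = (14 - 4*I) - 6 = 8 - 4*I)
Z(h, r) = h + r
255*Z(Y(1, -1), O(-1)) = 255*(-1 + (8 - 4*I)) = 255*(7 - 4*I) = 1785 - 1020*I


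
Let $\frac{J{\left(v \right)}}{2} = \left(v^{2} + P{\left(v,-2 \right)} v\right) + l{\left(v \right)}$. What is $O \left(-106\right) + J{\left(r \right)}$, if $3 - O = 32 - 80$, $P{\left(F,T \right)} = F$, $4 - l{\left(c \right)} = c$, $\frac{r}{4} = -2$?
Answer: $-5126$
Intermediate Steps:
$r = -8$ ($r = 4 \left(-2\right) = -8$)
$l{\left(c \right)} = 4 - c$
$O = 51$ ($O = 3 - \left(32 - 80\right) = 3 - -48 = 3 + 48 = 51$)
$J{\left(v \right)} = 8 - 2 v + 4 v^{2}$ ($J{\left(v \right)} = 2 \left(\left(v^{2} + v v\right) - \left(-4 + v\right)\right) = 2 \left(\left(v^{2} + v^{2}\right) - \left(-4 + v\right)\right) = 2 \left(2 v^{2} - \left(-4 + v\right)\right) = 2 \left(4 - v + 2 v^{2}\right) = 8 - 2 v + 4 v^{2}$)
$O \left(-106\right) + J{\left(r \right)} = 51 \left(-106\right) + \left(8 - -16 + 4 \left(-8\right)^{2}\right) = -5406 + \left(8 + 16 + 4 \cdot 64\right) = -5406 + \left(8 + 16 + 256\right) = -5406 + 280 = -5126$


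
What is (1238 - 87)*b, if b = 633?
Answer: 728583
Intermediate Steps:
(1238 - 87)*b = (1238 - 87)*633 = 1151*633 = 728583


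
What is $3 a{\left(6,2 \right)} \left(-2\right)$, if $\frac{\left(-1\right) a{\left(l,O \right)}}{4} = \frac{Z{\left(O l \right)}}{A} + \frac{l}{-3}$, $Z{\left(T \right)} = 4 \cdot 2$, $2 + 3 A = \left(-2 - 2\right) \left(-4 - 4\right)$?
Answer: $- \frac{144}{5} \approx -28.8$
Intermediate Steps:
$A = 10$ ($A = - \frac{2}{3} + \frac{\left(-2 - 2\right) \left(-4 - 4\right)}{3} = - \frac{2}{3} + \frac{\left(-4\right) \left(-8\right)}{3} = - \frac{2}{3} + \frac{1}{3} \cdot 32 = - \frac{2}{3} + \frac{32}{3} = 10$)
$Z{\left(T \right)} = 8$
$a{\left(l,O \right)} = - \frac{16}{5} + \frac{4 l}{3}$ ($a{\left(l,O \right)} = - 4 \left(\frac{8}{10} + \frac{l}{-3}\right) = - 4 \left(8 \cdot \frac{1}{10} + l \left(- \frac{1}{3}\right)\right) = - 4 \left(\frac{4}{5} - \frac{l}{3}\right) = - \frac{16}{5} + \frac{4 l}{3}$)
$3 a{\left(6,2 \right)} \left(-2\right) = 3 \left(- \frac{16}{5} + \frac{4}{3} \cdot 6\right) \left(-2\right) = 3 \left(- \frac{16}{5} + 8\right) \left(-2\right) = 3 \cdot \frac{24}{5} \left(-2\right) = \frac{72}{5} \left(-2\right) = - \frac{144}{5}$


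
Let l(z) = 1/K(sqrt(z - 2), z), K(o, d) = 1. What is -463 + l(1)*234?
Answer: -229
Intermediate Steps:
l(z) = 1 (l(z) = 1/1 = 1)
-463 + l(1)*234 = -463 + 1*234 = -463 + 234 = -229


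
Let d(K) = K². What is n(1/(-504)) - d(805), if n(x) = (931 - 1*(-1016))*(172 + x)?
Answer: -52608337/168 ≈ -3.1315e+5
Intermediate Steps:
n(x) = 334884 + 1947*x (n(x) = (931 + 1016)*(172 + x) = 1947*(172 + x) = 334884 + 1947*x)
n(1/(-504)) - d(805) = (334884 + 1947/(-504)) - 1*805² = (334884 + 1947*(-1/504)) - 1*648025 = (334884 - 649/168) - 648025 = 56259863/168 - 648025 = -52608337/168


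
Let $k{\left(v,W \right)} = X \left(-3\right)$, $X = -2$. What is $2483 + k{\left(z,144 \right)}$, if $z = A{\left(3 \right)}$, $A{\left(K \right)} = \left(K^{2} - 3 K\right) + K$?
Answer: $2489$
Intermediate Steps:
$A{\left(K \right)} = K^{2} - 2 K$
$z = 3$ ($z = 3 \left(-2 + 3\right) = 3 \cdot 1 = 3$)
$k{\left(v,W \right)} = 6$ ($k{\left(v,W \right)} = \left(-2\right) \left(-3\right) = 6$)
$2483 + k{\left(z,144 \right)} = 2483 + 6 = 2489$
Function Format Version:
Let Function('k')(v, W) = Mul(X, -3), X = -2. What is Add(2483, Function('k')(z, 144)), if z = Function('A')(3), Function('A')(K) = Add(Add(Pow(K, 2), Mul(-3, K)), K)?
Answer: 2489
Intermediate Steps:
Function('A')(K) = Add(Pow(K, 2), Mul(-2, K))
z = 3 (z = Mul(3, Add(-2, 3)) = Mul(3, 1) = 3)
Function('k')(v, W) = 6 (Function('k')(v, W) = Mul(-2, -3) = 6)
Add(2483, Function('k')(z, 144)) = Add(2483, 6) = 2489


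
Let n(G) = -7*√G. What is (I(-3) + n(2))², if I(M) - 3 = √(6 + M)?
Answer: (3 + √3 - 7*√2)² ≈ 26.702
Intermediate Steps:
I(M) = 3 + √(6 + M)
(I(-3) + n(2))² = ((3 + √(6 - 3)) - 7*√2)² = ((3 + √3) - 7*√2)² = (3 + √3 - 7*√2)²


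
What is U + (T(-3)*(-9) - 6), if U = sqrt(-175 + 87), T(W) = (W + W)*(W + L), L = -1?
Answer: -222 + 2*I*sqrt(22) ≈ -222.0 + 9.3808*I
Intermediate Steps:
T(W) = 2*W*(-1 + W) (T(W) = (W + W)*(W - 1) = (2*W)*(-1 + W) = 2*W*(-1 + W))
U = 2*I*sqrt(22) (U = sqrt(-88) = 2*I*sqrt(22) ≈ 9.3808*I)
U + (T(-3)*(-9) - 6) = 2*I*sqrt(22) + ((2*(-3)*(-1 - 3))*(-9) - 6) = 2*I*sqrt(22) + ((2*(-3)*(-4))*(-9) - 6) = 2*I*sqrt(22) + (24*(-9) - 6) = 2*I*sqrt(22) + (-216 - 6) = 2*I*sqrt(22) - 222 = -222 + 2*I*sqrt(22)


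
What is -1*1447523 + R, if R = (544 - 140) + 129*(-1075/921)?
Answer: -444311758/307 ≈ -1.4473e+6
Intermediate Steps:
R = 77803/307 (R = 404 + 129*(-1075*1/921) = 404 + 129*(-1075/921) = 404 - 46225/307 = 77803/307 ≈ 253.43)
-1*1447523 + R = -1*1447523 + 77803/307 = -1447523 + 77803/307 = -444311758/307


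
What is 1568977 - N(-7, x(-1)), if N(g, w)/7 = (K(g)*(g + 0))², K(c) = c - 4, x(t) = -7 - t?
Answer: 1527474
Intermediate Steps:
K(c) = -4 + c
N(g, w) = 7*g²*(-4 + g)² (N(g, w) = 7*((-4 + g)*(g + 0))² = 7*((-4 + g)*g)² = 7*(g*(-4 + g))² = 7*(g²*(-4 + g)²) = 7*g²*(-4 + g)²)
1568977 - N(-7, x(-1)) = 1568977 - 7*(-7)²*(-4 - 7)² = 1568977 - 7*49*(-11)² = 1568977 - 7*49*121 = 1568977 - 1*41503 = 1568977 - 41503 = 1527474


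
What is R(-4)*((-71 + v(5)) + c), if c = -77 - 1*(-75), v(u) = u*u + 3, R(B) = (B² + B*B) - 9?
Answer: -1035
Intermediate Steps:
R(B) = -9 + 2*B² (R(B) = (B² + B²) - 9 = 2*B² - 9 = -9 + 2*B²)
v(u) = 3 + u² (v(u) = u² + 3 = 3 + u²)
c = -2 (c = -77 + 75 = -2)
R(-4)*((-71 + v(5)) + c) = (-9 + 2*(-4)²)*((-71 + (3 + 5²)) - 2) = (-9 + 2*16)*((-71 + (3 + 25)) - 2) = (-9 + 32)*((-71 + 28) - 2) = 23*(-43 - 2) = 23*(-45) = -1035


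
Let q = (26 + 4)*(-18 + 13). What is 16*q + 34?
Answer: -2366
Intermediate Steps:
q = -150 (q = 30*(-5) = -150)
16*q + 34 = 16*(-150) + 34 = -2400 + 34 = -2366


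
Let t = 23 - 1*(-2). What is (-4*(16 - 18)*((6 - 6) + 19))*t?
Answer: 3800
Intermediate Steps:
t = 25 (t = 23 + 2 = 25)
(-4*(16 - 18)*((6 - 6) + 19))*t = -4*(16 - 18)*((6 - 6) + 19)*25 = -(-8)*(0 + 19)*25 = -(-8)*19*25 = -4*(-38)*25 = 152*25 = 3800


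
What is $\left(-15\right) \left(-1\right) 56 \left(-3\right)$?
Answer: $-2520$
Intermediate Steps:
$\left(-15\right) \left(-1\right) 56 \left(-3\right) = 15 \cdot 56 \left(-3\right) = 840 \left(-3\right) = -2520$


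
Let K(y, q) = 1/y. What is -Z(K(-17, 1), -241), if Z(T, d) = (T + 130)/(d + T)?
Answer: 2209/4098 ≈ 0.53904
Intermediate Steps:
Z(T, d) = (130 + T)/(T + d)
-Z(K(-17, 1), -241) = -(130 + 1/(-17))/(1/(-17) - 241) = -(130 - 1/17)/(-1/17 - 241) = -2209/((-4098/17)*17) = -(-17)*2209/(4098*17) = -1*(-2209/4098) = 2209/4098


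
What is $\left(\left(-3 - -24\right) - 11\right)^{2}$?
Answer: $100$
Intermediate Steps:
$\left(\left(-3 - -24\right) - 11\right)^{2} = \left(\left(-3 + 24\right) - 11\right)^{2} = \left(21 - 11\right)^{2} = 10^{2} = 100$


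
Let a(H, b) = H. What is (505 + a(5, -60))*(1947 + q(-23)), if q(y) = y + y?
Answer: 969510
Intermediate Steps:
q(y) = 2*y
(505 + a(5, -60))*(1947 + q(-23)) = (505 + 5)*(1947 + 2*(-23)) = 510*(1947 - 46) = 510*1901 = 969510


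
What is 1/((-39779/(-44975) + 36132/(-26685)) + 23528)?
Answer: 80010525/1882450063261 ≈ 4.2503e-5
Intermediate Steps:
1/((-39779/(-44975) + 36132/(-26685)) + 23528) = 1/((-39779*(-1/44975) + 36132*(-1/26685)) + 23528) = 1/((39779/44975 - 12044/8895) + 23528) = 1/(-37568939/80010525 + 23528) = 1/(1882450063261/80010525) = 80010525/1882450063261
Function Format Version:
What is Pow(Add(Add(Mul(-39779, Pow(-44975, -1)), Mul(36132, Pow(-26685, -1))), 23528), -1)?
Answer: Rational(80010525, 1882450063261) ≈ 4.2503e-5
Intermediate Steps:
Pow(Add(Add(Mul(-39779, Pow(-44975, -1)), Mul(36132, Pow(-26685, -1))), 23528), -1) = Pow(Add(Add(Mul(-39779, Rational(-1, 44975)), Mul(36132, Rational(-1, 26685))), 23528), -1) = Pow(Add(Add(Rational(39779, 44975), Rational(-12044, 8895)), 23528), -1) = Pow(Add(Rational(-37568939, 80010525), 23528), -1) = Pow(Rational(1882450063261, 80010525), -1) = Rational(80010525, 1882450063261)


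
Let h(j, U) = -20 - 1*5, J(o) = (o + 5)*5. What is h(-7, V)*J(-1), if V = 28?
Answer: -500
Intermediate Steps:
J(o) = 25 + 5*o (J(o) = (5 + o)*5 = 25 + 5*o)
h(j, U) = -25 (h(j, U) = -20 - 5 = -25)
h(-7, V)*J(-1) = -25*(25 + 5*(-1)) = -25*(25 - 5) = -25*20 = -500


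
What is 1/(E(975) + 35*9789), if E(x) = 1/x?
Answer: 975/334049626 ≈ 2.9187e-6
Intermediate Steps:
1/(E(975) + 35*9789) = 1/(1/975 + 35*9789) = 1/(1/975 + 342615) = 1/(334049626/975) = 975/334049626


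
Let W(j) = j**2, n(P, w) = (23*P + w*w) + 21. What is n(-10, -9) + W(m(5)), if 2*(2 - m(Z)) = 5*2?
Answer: -119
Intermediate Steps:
m(Z) = -3 (m(Z) = 2 - 5*2/2 = 2 - 1/2*10 = 2 - 5 = -3)
n(P, w) = 21 + w**2 + 23*P (n(P, w) = (23*P + w**2) + 21 = (w**2 + 23*P) + 21 = 21 + w**2 + 23*P)
n(-10, -9) + W(m(5)) = (21 + (-9)**2 + 23*(-10)) + (-3)**2 = (21 + 81 - 230) + 9 = -128 + 9 = -119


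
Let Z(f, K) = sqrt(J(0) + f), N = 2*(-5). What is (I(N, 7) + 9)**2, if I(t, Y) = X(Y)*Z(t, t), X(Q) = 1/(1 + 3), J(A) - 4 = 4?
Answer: (36 + I*sqrt(2))**2/16 ≈ 80.875 + 6.364*I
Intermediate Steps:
N = -10
J(A) = 8 (J(A) = 4 + 4 = 8)
Z(f, K) = sqrt(8 + f)
X(Q) = 1/4
I(t, Y) = sqrt(8 + t)/4
(I(N, 7) + 9)**2 = (sqrt(8 - 10)/4 + 9)**2 = (sqrt(-2)/4 + 9)**2 = ((I*sqrt(2))/4 + 9)**2 = (I*sqrt(2)/4 + 9)**2 = (9 + I*sqrt(2)/4)**2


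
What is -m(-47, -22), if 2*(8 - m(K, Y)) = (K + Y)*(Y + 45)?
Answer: -1603/2 ≈ -801.50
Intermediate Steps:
m(K, Y) = 8 - (45 + Y)*(K + Y)/2 (m(K, Y) = 8 - (K + Y)*(Y + 45)/2 = 8 - (K + Y)*(45 + Y)/2 = 8 - (45 + Y)*(K + Y)/2)
-m(-47, -22) = -(8 - 45/2*(-47) - 45/2*(-22) - ½*(-22)² - ½*(-47)*(-22)) = -(8 + 2115/2 + 495 - ½*484 - 517) = -(8 + 2115/2 + 495 - 242 - 517) = -1*1603/2 = -1603/2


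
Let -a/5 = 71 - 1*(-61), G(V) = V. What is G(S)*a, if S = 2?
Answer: -1320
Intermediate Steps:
a = -660 (a = -5*(71 - 1*(-61)) = -5*(71 + 61) = -5*132 = -660)
G(S)*a = 2*(-660) = -1320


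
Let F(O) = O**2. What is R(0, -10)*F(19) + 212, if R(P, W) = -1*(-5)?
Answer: 2017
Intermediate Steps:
R(P, W) = 5
R(0, -10)*F(19) + 212 = 5*19**2 + 212 = 5*361 + 212 = 1805 + 212 = 2017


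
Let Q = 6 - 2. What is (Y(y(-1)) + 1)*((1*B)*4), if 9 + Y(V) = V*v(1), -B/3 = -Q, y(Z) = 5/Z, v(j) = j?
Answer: -624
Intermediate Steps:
Q = 4
B = 12 (B = -(-3)*4 = -3*(-4) = 12)
Y(V) = -9 + V (Y(V) = -9 + V*1 = -9 + V)
(Y(y(-1)) + 1)*((1*B)*4) = ((-9 + 5/(-1)) + 1)*((1*12)*4) = ((-9 + 5*(-1)) + 1)*(12*4) = ((-9 - 5) + 1)*48 = (-14 + 1)*48 = -13*48 = -624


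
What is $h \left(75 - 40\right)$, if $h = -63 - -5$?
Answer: $-2030$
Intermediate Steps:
$h = -58$ ($h = -63 + 5 = -58$)
$h \left(75 - 40\right) = - 58 \left(75 - 40\right) = \left(-58\right) 35 = -2030$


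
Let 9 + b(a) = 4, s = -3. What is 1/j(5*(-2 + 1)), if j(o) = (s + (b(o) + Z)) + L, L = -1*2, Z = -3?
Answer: -1/13 ≈ -0.076923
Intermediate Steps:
b(a) = -5 (b(a) = -9 + 4 = -5)
L = -2
j(o) = -13 (j(o) = (-3 + (-5 - 3)) - 2 = (-3 - 8) - 2 = -11 - 2 = -13)
1/j(5*(-2 + 1)) = 1/(-13) = -1/13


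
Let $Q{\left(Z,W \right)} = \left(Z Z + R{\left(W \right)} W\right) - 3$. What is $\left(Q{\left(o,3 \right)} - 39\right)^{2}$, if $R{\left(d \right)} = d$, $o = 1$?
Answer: $1024$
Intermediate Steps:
$Q{\left(Z,W \right)} = -3 + W^{2} + Z^{2}$ ($Q{\left(Z,W \right)} = \left(Z Z + W W\right) - 3 = \left(Z^{2} + W^{2}\right) - 3 = \left(W^{2} + Z^{2}\right) - 3 = -3 + W^{2} + Z^{2}$)
$\left(Q{\left(o,3 \right)} - 39\right)^{2} = \left(\left(-3 + 3^{2} + 1^{2}\right) - 39\right)^{2} = \left(\left(-3 + 9 + 1\right) - 39\right)^{2} = \left(7 - 39\right)^{2} = \left(-32\right)^{2} = 1024$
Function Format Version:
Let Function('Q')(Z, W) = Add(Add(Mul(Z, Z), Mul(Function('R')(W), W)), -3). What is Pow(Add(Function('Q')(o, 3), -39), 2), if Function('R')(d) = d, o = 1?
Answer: 1024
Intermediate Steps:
Function('Q')(Z, W) = Add(-3, Pow(W, 2), Pow(Z, 2)) (Function('Q')(Z, W) = Add(Add(Mul(Z, Z), Mul(W, W)), -3) = Add(Add(Pow(Z, 2), Pow(W, 2)), -3) = Add(Add(Pow(W, 2), Pow(Z, 2)), -3) = Add(-3, Pow(W, 2), Pow(Z, 2)))
Pow(Add(Function('Q')(o, 3), -39), 2) = Pow(Add(Add(-3, Pow(3, 2), Pow(1, 2)), -39), 2) = Pow(Add(Add(-3, 9, 1), -39), 2) = Pow(Add(7, -39), 2) = Pow(-32, 2) = 1024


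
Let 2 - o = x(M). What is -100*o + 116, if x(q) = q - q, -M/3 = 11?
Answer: -84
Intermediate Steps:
M = -33 (M = -3*11 = -33)
x(q) = 0
o = 2 (o = 2 - 1*0 = 2 + 0 = 2)
-100*o + 116 = -100*2 + 116 = -200 + 116 = -84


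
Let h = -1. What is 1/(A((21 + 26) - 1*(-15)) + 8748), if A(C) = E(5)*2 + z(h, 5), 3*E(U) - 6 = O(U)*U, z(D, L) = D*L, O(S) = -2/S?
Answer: 3/26237 ≈ 0.00011434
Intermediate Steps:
E(U) = 4/3 (E(U) = 2 + ((-2/U)*U)/3 = 2 + (⅓)*(-2) = 2 - ⅔ = 4/3)
A(C) = -7/3 (A(C) = (4/3)*2 - 1*5 = 8/3 - 5 = -7/3)
1/(A((21 + 26) - 1*(-15)) + 8748) = 1/(-7/3 + 8748) = 1/(26237/3) = 3/26237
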